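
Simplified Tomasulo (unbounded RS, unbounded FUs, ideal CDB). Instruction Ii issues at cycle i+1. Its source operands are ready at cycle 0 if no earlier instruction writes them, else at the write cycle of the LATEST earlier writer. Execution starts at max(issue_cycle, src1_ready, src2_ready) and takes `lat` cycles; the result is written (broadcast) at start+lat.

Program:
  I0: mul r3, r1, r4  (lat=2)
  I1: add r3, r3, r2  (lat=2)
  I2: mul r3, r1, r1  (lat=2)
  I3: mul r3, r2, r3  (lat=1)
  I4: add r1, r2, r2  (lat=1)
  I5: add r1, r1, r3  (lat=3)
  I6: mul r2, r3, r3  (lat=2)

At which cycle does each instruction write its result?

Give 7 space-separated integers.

I0 mul r3: issue@1 deps=(None,None) exec_start@1 write@3
I1 add r3: issue@2 deps=(0,None) exec_start@3 write@5
I2 mul r3: issue@3 deps=(None,None) exec_start@3 write@5
I3 mul r3: issue@4 deps=(None,2) exec_start@5 write@6
I4 add r1: issue@5 deps=(None,None) exec_start@5 write@6
I5 add r1: issue@6 deps=(4,3) exec_start@6 write@9
I6 mul r2: issue@7 deps=(3,3) exec_start@7 write@9

Answer: 3 5 5 6 6 9 9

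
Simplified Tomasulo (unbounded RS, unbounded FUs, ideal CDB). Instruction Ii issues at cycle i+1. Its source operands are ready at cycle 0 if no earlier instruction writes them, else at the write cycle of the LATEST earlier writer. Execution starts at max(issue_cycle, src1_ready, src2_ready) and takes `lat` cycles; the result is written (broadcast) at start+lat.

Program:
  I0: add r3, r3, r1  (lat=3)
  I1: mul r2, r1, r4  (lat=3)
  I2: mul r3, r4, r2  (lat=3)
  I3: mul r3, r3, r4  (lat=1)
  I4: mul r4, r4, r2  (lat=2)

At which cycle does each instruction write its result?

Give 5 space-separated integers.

Answer: 4 5 8 9 7

Derivation:
I0 add r3: issue@1 deps=(None,None) exec_start@1 write@4
I1 mul r2: issue@2 deps=(None,None) exec_start@2 write@5
I2 mul r3: issue@3 deps=(None,1) exec_start@5 write@8
I3 mul r3: issue@4 deps=(2,None) exec_start@8 write@9
I4 mul r4: issue@5 deps=(None,1) exec_start@5 write@7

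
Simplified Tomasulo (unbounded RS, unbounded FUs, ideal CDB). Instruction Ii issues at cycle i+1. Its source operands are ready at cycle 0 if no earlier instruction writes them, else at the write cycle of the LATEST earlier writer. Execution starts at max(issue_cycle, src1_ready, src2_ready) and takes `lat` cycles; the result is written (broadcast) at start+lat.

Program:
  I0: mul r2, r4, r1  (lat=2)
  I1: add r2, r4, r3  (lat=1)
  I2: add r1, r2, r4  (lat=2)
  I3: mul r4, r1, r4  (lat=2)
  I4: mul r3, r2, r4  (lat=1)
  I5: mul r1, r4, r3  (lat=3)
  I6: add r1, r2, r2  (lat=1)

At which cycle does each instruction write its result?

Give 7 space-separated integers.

I0 mul r2: issue@1 deps=(None,None) exec_start@1 write@3
I1 add r2: issue@2 deps=(None,None) exec_start@2 write@3
I2 add r1: issue@3 deps=(1,None) exec_start@3 write@5
I3 mul r4: issue@4 deps=(2,None) exec_start@5 write@7
I4 mul r3: issue@5 deps=(1,3) exec_start@7 write@8
I5 mul r1: issue@6 deps=(3,4) exec_start@8 write@11
I6 add r1: issue@7 deps=(1,1) exec_start@7 write@8

Answer: 3 3 5 7 8 11 8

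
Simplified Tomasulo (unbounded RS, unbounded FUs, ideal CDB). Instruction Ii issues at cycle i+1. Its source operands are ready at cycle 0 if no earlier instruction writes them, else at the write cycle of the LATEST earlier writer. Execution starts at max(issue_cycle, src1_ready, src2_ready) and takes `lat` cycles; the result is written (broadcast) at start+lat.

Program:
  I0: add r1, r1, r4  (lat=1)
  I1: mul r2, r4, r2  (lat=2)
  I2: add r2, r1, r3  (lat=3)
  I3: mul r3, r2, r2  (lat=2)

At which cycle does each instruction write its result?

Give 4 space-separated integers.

I0 add r1: issue@1 deps=(None,None) exec_start@1 write@2
I1 mul r2: issue@2 deps=(None,None) exec_start@2 write@4
I2 add r2: issue@3 deps=(0,None) exec_start@3 write@6
I3 mul r3: issue@4 deps=(2,2) exec_start@6 write@8

Answer: 2 4 6 8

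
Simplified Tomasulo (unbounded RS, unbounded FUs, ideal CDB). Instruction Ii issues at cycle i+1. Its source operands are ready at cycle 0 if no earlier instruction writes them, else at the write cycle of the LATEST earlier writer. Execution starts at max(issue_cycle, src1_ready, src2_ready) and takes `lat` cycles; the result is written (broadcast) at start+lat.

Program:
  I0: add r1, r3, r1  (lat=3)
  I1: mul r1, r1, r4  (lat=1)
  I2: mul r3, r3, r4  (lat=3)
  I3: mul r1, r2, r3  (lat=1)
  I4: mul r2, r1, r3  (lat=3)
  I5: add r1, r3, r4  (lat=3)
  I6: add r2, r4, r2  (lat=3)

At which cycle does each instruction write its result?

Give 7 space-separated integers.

I0 add r1: issue@1 deps=(None,None) exec_start@1 write@4
I1 mul r1: issue@2 deps=(0,None) exec_start@4 write@5
I2 mul r3: issue@3 deps=(None,None) exec_start@3 write@6
I3 mul r1: issue@4 deps=(None,2) exec_start@6 write@7
I4 mul r2: issue@5 deps=(3,2) exec_start@7 write@10
I5 add r1: issue@6 deps=(2,None) exec_start@6 write@9
I6 add r2: issue@7 deps=(None,4) exec_start@10 write@13

Answer: 4 5 6 7 10 9 13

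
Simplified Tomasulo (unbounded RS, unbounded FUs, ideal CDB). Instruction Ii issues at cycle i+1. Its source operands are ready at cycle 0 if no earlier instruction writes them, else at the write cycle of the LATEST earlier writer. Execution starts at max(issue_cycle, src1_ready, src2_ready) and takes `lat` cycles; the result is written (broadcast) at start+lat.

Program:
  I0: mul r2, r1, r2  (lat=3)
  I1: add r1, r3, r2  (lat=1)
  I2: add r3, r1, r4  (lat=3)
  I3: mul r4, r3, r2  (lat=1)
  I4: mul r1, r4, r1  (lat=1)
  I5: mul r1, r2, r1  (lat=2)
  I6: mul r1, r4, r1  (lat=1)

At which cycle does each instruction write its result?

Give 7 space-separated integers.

I0 mul r2: issue@1 deps=(None,None) exec_start@1 write@4
I1 add r1: issue@2 deps=(None,0) exec_start@4 write@5
I2 add r3: issue@3 deps=(1,None) exec_start@5 write@8
I3 mul r4: issue@4 deps=(2,0) exec_start@8 write@9
I4 mul r1: issue@5 deps=(3,1) exec_start@9 write@10
I5 mul r1: issue@6 deps=(0,4) exec_start@10 write@12
I6 mul r1: issue@7 deps=(3,5) exec_start@12 write@13

Answer: 4 5 8 9 10 12 13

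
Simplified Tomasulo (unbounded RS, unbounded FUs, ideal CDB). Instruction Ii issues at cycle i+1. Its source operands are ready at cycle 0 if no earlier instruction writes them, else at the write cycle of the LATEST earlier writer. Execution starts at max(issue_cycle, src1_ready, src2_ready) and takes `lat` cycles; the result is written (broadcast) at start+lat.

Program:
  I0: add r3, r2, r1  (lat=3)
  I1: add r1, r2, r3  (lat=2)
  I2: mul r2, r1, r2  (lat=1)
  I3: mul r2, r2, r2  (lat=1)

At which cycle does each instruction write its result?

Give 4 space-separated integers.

I0 add r3: issue@1 deps=(None,None) exec_start@1 write@4
I1 add r1: issue@2 deps=(None,0) exec_start@4 write@6
I2 mul r2: issue@3 deps=(1,None) exec_start@6 write@7
I3 mul r2: issue@4 deps=(2,2) exec_start@7 write@8

Answer: 4 6 7 8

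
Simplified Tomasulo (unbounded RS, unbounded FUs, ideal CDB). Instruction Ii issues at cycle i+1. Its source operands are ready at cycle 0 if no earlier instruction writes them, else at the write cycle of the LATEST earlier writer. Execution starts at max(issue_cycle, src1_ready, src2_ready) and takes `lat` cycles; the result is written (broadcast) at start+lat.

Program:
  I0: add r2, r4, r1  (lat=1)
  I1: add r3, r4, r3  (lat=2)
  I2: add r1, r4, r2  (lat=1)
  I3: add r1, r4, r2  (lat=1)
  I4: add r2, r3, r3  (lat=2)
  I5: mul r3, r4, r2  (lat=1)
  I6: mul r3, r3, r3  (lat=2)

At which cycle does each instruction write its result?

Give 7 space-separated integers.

I0 add r2: issue@1 deps=(None,None) exec_start@1 write@2
I1 add r3: issue@2 deps=(None,None) exec_start@2 write@4
I2 add r1: issue@3 deps=(None,0) exec_start@3 write@4
I3 add r1: issue@4 deps=(None,0) exec_start@4 write@5
I4 add r2: issue@5 deps=(1,1) exec_start@5 write@7
I5 mul r3: issue@6 deps=(None,4) exec_start@7 write@8
I6 mul r3: issue@7 deps=(5,5) exec_start@8 write@10

Answer: 2 4 4 5 7 8 10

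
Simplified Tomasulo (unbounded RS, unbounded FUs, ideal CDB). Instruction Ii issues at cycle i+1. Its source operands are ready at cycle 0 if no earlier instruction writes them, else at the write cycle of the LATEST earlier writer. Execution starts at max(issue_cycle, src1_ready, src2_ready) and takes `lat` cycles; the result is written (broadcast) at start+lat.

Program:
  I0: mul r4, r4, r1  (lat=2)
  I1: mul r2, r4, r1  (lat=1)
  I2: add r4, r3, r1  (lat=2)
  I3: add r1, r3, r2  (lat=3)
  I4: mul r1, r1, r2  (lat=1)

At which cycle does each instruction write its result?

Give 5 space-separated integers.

Answer: 3 4 5 7 8

Derivation:
I0 mul r4: issue@1 deps=(None,None) exec_start@1 write@3
I1 mul r2: issue@2 deps=(0,None) exec_start@3 write@4
I2 add r4: issue@3 deps=(None,None) exec_start@3 write@5
I3 add r1: issue@4 deps=(None,1) exec_start@4 write@7
I4 mul r1: issue@5 deps=(3,1) exec_start@7 write@8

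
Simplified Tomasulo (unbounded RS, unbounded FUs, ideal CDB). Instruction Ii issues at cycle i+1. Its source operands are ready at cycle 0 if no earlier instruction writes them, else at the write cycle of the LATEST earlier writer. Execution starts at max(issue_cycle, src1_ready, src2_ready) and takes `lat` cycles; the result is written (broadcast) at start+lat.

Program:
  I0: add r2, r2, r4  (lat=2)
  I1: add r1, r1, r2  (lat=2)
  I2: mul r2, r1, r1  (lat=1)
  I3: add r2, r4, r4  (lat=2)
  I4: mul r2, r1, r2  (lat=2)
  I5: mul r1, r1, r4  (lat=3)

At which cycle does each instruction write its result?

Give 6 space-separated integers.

Answer: 3 5 6 6 8 9

Derivation:
I0 add r2: issue@1 deps=(None,None) exec_start@1 write@3
I1 add r1: issue@2 deps=(None,0) exec_start@3 write@5
I2 mul r2: issue@3 deps=(1,1) exec_start@5 write@6
I3 add r2: issue@4 deps=(None,None) exec_start@4 write@6
I4 mul r2: issue@5 deps=(1,3) exec_start@6 write@8
I5 mul r1: issue@6 deps=(1,None) exec_start@6 write@9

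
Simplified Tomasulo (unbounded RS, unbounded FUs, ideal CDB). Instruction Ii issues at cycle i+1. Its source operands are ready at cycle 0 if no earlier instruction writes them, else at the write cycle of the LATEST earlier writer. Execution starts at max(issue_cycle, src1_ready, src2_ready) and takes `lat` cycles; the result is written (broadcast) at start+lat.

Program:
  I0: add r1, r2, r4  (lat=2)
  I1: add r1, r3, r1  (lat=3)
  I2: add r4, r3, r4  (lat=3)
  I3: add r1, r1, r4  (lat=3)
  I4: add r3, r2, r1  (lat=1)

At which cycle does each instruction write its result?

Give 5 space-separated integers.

I0 add r1: issue@1 deps=(None,None) exec_start@1 write@3
I1 add r1: issue@2 deps=(None,0) exec_start@3 write@6
I2 add r4: issue@3 deps=(None,None) exec_start@3 write@6
I3 add r1: issue@4 deps=(1,2) exec_start@6 write@9
I4 add r3: issue@5 deps=(None,3) exec_start@9 write@10

Answer: 3 6 6 9 10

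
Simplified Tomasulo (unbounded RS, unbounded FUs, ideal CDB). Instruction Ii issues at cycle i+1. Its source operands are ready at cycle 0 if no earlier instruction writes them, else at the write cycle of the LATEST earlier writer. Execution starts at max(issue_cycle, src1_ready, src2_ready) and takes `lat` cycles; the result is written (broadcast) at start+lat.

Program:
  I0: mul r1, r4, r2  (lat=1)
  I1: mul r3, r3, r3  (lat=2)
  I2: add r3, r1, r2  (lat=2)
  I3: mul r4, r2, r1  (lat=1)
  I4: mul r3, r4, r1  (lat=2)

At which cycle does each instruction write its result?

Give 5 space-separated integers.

I0 mul r1: issue@1 deps=(None,None) exec_start@1 write@2
I1 mul r3: issue@2 deps=(None,None) exec_start@2 write@4
I2 add r3: issue@3 deps=(0,None) exec_start@3 write@5
I3 mul r4: issue@4 deps=(None,0) exec_start@4 write@5
I4 mul r3: issue@5 deps=(3,0) exec_start@5 write@7

Answer: 2 4 5 5 7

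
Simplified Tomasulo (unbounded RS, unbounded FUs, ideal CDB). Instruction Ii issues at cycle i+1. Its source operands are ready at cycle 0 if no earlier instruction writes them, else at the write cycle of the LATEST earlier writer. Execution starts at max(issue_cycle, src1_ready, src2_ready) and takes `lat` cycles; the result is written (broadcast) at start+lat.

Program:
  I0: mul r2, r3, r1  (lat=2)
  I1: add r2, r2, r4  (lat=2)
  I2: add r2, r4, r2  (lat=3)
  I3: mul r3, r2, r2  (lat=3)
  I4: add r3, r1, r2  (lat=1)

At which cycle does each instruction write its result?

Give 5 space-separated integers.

Answer: 3 5 8 11 9

Derivation:
I0 mul r2: issue@1 deps=(None,None) exec_start@1 write@3
I1 add r2: issue@2 deps=(0,None) exec_start@3 write@5
I2 add r2: issue@3 deps=(None,1) exec_start@5 write@8
I3 mul r3: issue@4 deps=(2,2) exec_start@8 write@11
I4 add r3: issue@5 deps=(None,2) exec_start@8 write@9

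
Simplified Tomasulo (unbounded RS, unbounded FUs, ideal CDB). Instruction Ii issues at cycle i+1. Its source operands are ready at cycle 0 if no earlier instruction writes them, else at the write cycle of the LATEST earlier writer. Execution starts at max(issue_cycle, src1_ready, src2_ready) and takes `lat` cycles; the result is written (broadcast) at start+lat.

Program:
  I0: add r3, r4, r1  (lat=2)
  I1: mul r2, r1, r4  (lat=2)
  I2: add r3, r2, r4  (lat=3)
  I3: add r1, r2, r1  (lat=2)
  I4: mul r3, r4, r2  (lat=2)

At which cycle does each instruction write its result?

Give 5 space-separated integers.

I0 add r3: issue@1 deps=(None,None) exec_start@1 write@3
I1 mul r2: issue@2 deps=(None,None) exec_start@2 write@4
I2 add r3: issue@3 deps=(1,None) exec_start@4 write@7
I3 add r1: issue@4 deps=(1,None) exec_start@4 write@6
I4 mul r3: issue@5 deps=(None,1) exec_start@5 write@7

Answer: 3 4 7 6 7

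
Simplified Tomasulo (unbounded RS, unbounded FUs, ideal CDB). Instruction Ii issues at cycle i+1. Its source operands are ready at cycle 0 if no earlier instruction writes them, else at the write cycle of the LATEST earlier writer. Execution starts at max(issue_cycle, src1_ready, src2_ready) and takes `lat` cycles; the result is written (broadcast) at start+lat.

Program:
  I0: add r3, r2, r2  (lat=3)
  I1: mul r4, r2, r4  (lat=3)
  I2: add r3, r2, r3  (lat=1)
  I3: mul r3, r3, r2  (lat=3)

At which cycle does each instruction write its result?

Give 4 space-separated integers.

I0 add r3: issue@1 deps=(None,None) exec_start@1 write@4
I1 mul r4: issue@2 deps=(None,None) exec_start@2 write@5
I2 add r3: issue@3 deps=(None,0) exec_start@4 write@5
I3 mul r3: issue@4 deps=(2,None) exec_start@5 write@8

Answer: 4 5 5 8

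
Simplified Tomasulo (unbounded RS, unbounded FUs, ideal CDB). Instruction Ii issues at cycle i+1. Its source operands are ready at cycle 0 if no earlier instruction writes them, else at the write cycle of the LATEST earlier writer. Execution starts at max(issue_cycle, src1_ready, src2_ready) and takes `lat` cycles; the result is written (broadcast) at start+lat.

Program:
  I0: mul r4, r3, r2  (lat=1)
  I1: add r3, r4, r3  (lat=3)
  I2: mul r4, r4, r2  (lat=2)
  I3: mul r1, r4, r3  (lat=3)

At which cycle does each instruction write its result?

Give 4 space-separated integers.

I0 mul r4: issue@1 deps=(None,None) exec_start@1 write@2
I1 add r3: issue@2 deps=(0,None) exec_start@2 write@5
I2 mul r4: issue@3 deps=(0,None) exec_start@3 write@5
I3 mul r1: issue@4 deps=(2,1) exec_start@5 write@8

Answer: 2 5 5 8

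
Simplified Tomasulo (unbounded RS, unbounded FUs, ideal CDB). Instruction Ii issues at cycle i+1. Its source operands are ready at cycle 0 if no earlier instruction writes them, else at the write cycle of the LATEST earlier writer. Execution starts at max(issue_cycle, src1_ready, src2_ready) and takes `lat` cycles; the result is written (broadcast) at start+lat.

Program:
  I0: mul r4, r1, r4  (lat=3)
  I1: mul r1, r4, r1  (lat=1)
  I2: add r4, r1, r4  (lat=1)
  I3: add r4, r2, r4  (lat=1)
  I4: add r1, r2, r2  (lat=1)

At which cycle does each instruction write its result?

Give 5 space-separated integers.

I0 mul r4: issue@1 deps=(None,None) exec_start@1 write@4
I1 mul r1: issue@2 deps=(0,None) exec_start@4 write@5
I2 add r4: issue@3 deps=(1,0) exec_start@5 write@6
I3 add r4: issue@4 deps=(None,2) exec_start@6 write@7
I4 add r1: issue@5 deps=(None,None) exec_start@5 write@6

Answer: 4 5 6 7 6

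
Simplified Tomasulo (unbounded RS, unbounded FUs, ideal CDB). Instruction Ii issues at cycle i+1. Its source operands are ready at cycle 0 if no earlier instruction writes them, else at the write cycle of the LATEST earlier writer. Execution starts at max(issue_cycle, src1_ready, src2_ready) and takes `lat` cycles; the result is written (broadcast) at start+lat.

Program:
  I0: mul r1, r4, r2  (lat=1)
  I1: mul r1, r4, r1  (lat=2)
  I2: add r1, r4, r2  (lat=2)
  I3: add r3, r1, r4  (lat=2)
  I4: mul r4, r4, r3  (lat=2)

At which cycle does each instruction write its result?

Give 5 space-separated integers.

Answer: 2 4 5 7 9

Derivation:
I0 mul r1: issue@1 deps=(None,None) exec_start@1 write@2
I1 mul r1: issue@2 deps=(None,0) exec_start@2 write@4
I2 add r1: issue@3 deps=(None,None) exec_start@3 write@5
I3 add r3: issue@4 deps=(2,None) exec_start@5 write@7
I4 mul r4: issue@5 deps=(None,3) exec_start@7 write@9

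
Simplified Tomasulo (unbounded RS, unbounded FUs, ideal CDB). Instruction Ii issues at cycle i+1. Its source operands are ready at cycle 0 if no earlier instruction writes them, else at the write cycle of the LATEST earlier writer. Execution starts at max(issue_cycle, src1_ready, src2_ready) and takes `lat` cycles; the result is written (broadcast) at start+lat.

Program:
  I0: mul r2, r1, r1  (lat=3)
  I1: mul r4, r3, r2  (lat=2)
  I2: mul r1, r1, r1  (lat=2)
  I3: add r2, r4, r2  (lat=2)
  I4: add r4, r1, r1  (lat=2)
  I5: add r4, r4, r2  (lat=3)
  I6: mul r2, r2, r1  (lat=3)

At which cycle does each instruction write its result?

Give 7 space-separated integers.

Answer: 4 6 5 8 7 11 11

Derivation:
I0 mul r2: issue@1 deps=(None,None) exec_start@1 write@4
I1 mul r4: issue@2 deps=(None,0) exec_start@4 write@6
I2 mul r1: issue@3 deps=(None,None) exec_start@3 write@5
I3 add r2: issue@4 deps=(1,0) exec_start@6 write@8
I4 add r4: issue@5 deps=(2,2) exec_start@5 write@7
I5 add r4: issue@6 deps=(4,3) exec_start@8 write@11
I6 mul r2: issue@7 deps=(3,2) exec_start@8 write@11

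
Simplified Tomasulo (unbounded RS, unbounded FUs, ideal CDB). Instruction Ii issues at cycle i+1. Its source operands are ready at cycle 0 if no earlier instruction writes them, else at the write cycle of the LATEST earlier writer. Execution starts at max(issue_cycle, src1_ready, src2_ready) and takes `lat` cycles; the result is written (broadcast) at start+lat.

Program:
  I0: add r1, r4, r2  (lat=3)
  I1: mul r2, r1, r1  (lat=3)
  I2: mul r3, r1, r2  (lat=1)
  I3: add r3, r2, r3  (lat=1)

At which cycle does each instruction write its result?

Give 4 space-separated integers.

I0 add r1: issue@1 deps=(None,None) exec_start@1 write@4
I1 mul r2: issue@2 deps=(0,0) exec_start@4 write@7
I2 mul r3: issue@3 deps=(0,1) exec_start@7 write@8
I3 add r3: issue@4 deps=(1,2) exec_start@8 write@9

Answer: 4 7 8 9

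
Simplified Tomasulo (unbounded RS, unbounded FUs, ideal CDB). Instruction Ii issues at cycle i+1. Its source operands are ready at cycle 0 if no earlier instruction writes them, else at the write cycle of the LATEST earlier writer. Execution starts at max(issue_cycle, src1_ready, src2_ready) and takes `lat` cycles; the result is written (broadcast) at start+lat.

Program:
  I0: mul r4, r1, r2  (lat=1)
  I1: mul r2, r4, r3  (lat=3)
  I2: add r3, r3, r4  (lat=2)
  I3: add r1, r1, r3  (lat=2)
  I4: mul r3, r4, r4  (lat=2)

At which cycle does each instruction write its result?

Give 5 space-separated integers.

Answer: 2 5 5 7 7

Derivation:
I0 mul r4: issue@1 deps=(None,None) exec_start@1 write@2
I1 mul r2: issue@2 deps=(0,None) exec_start@2 write@5
I2 add r3: issue@3 deps=(None,0) exec_start@3 write@5
I3 add r1: issue@4 deps=(None,2) exec_start@5 write@7
I4 mul r3: issue@5 deps=(0,0) exec_start@5 write@7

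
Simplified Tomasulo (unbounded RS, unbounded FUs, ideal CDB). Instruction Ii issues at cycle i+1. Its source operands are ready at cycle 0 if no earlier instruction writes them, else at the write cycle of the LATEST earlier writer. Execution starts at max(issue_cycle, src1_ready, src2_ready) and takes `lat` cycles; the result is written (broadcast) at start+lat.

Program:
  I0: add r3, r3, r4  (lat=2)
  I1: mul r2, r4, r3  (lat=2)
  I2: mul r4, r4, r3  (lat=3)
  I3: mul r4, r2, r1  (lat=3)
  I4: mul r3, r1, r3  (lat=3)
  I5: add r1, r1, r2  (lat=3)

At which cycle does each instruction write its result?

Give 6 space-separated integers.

Answer: 3 5 6 8 8 9

Derivation:
I0 add r3: issue@1 deps=(None,None) exec_start@1 write@3
I1 mul r2: issue@2 deps=(None,0) exec_start@3 write@5
I2 mul r4: issue@3 deps=(None,0) exec_start@3 write@6
I3 mul r4: issue@4 deps=(1,None) exec_start@5 write@8
I4 mul r3: issue@5 deps=(None,0) exec_start@5 write@8
I5 add r1: issue@6 deps=(None,1) exec_start@6 write@9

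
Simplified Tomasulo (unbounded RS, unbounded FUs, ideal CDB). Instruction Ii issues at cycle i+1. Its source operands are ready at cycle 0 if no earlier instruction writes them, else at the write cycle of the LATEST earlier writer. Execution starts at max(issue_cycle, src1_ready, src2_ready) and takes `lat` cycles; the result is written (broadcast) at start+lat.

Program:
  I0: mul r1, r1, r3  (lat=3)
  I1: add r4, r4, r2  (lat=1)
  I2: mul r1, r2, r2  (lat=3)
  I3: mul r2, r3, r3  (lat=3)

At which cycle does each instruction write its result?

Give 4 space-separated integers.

I0 mul r1: issue@1 deps=(None,None) exec_start@1 write@4
I1 add r4: issue@2 deps=(None,None) exec_start@2 write@3
I2 mul r1: issue@3 deps=(None,None) exec_start@3 write@6
I3 mul r2: issue@4 deps=(None,None) exec_start@4 write@7

Answer: 4 3 6 7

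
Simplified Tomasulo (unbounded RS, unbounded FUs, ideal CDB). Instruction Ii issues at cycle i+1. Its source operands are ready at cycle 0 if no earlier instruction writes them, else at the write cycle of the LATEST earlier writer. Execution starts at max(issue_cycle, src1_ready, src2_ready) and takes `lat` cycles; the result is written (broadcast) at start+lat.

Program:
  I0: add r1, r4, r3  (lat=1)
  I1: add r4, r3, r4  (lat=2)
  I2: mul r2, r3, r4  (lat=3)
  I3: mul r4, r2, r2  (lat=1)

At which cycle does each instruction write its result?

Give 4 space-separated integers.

I0 add r1: issue@1 deps=(None,None) exec_start@1 write@2
I1 add r4: issue@2 deps=(None,None) exec_start@2 write@4
I2 mul r2: issue@3 deps=(None,1) exec_start@4 write@7
I3 mul r4: issue@4 deps=(2,2) exec_start@7 write@8

Answer: 2 4 7 8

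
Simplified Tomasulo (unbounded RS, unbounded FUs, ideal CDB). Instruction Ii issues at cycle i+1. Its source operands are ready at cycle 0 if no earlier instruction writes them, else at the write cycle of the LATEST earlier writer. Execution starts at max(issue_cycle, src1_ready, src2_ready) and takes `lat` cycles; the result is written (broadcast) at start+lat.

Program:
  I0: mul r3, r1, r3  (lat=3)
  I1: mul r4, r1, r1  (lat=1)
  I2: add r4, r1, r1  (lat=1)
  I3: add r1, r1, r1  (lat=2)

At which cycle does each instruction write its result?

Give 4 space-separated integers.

Answer: 4 3 4 6

Derivation:
I0 mul r3: issue@1 deps=(None,None) exec_start@1 write@4
I1 mul r4: issue@2 deps=(None,None) exec_start@2 write@3
I2 add r4: issue@3 deps=(None,None) exec_start@3 write@4
I3 add r1: issue@4 deps=(None,None) exec_start@4 write@6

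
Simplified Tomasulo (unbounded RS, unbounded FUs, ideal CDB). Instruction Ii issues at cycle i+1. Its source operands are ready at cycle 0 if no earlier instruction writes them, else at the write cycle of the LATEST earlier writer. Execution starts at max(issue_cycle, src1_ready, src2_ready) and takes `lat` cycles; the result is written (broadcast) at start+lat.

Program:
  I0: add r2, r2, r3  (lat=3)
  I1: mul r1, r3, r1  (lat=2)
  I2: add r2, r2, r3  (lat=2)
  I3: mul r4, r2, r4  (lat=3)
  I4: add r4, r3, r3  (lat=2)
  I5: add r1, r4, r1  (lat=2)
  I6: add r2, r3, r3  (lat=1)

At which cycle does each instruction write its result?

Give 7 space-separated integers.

I0 add r2: issue@1 deps=(None,None) exec_start@1 write@4
I1 mul r1: issue@2 deps=(None,None) exec_start@2 write@4
I2 add r2: issue@3 deps=(0,None) exec_start@4 write@6
I3 mul r4: issue@4 deps=(2,None) exec_start@6 write@9
I4 add r4: issue@5 deps=(None,None) exec_start@5 write@7
I5 add r1: issue@6 deps=(4,1) exec_start@7 write@9
I6 add r2: issue@7 deps=(None,None) exec_start@7 write@8

Answer: 4 4 6 9 7 9 8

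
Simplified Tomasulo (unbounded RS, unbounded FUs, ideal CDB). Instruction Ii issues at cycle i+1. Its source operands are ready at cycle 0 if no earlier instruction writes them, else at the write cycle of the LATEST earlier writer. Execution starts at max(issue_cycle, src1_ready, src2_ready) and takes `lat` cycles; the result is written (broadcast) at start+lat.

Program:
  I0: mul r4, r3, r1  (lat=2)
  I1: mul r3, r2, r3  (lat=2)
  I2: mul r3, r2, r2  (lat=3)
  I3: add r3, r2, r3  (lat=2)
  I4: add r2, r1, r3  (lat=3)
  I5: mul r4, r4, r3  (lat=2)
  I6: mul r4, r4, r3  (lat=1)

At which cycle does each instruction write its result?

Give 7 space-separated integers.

I0 mul r4: issue@1 deps=(None,None) exec_start@1 write@3
I1 mul r3: issue@2 deps=(None,None) exec_start@2 write@4
I2 mul r3: issue@3 deps=(None,None) exec_start@3 write@6
I3 add r3: issue@4 deps=(None,2) exec_start@6 write@8
I4 add r2: issue@5 deps=(None,3) exec_start@8 write@11
I5 mul r4: issue@6 deps=(0,3) exec_start@8 write@10
I6 mul r4: issue@7 deps=(5,3) exec_start@10 write@11

Answer: 3 4 6 8 11 10 11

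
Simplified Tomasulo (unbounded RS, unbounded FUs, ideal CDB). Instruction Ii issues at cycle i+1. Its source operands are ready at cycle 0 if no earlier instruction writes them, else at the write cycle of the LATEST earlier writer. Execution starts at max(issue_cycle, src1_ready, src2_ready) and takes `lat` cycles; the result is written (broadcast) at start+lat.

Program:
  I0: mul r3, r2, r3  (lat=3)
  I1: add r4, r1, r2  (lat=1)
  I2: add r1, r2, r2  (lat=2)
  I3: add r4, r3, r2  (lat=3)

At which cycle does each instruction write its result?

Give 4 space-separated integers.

I0 mul r3: issue@1 deps=(None,None) exec_start@1 write@4
I1 add r4: issue@2 deps=(None,None) exec_start@2 write@3
I2 add r1: issue@3 deps=(None,None) exec_start@3 write@5
I3 add r4: issue@4 deps=(0,None) exec_start@4 write@7

Answer: 4 3 5 7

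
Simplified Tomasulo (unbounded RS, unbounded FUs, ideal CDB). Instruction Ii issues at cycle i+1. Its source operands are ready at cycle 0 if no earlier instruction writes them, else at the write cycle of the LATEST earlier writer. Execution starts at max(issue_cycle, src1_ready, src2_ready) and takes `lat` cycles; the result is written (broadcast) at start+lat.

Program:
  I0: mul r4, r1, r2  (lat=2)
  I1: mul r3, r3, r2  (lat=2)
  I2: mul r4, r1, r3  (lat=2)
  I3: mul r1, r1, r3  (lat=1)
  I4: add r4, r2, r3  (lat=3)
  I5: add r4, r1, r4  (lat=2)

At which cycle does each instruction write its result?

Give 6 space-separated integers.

I0 mul r4: issue@1 deps=(None,None) exec_start@1 write@3
I1 mul r3: issue@2 deps=(None,None) exec_start@2 write@4
I2 mul r4: issue@3 deps=(None,1) exec_start@4 write@6
I3 mul r1: issue@4 deps=(None,1) exec_start@4 write@5
I4 add r4: issue@5 deps=(None,1) exec_start@5 write@8
I5 add r4: issue@6 deps=(3,4) exec_start@8 write@10

Answer: 3 4 6 5 8 10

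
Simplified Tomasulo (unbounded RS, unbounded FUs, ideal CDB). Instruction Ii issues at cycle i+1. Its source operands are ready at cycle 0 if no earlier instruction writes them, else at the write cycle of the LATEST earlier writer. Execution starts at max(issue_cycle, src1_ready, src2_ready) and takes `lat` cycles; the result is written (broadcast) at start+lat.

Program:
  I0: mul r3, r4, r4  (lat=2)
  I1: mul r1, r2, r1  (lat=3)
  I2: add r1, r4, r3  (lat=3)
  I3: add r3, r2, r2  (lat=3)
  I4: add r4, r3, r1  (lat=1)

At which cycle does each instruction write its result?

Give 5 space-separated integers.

I0 mul r3: issue@1 deps=(None,None) exec_start@1 write@3
I1 mul r1: issue@2 deps=(None,None) exec_start@2 write@5
I2 add r1: issue@3 deps=(None,0) exec_start@3 write@6
I3 add r3: issue@4 deps=(None,None) exec_start@4 write@7
I4 add r4: issue@5 deps=(3,2) exec_start@7 write@8

Answer: 3 5 6 7 8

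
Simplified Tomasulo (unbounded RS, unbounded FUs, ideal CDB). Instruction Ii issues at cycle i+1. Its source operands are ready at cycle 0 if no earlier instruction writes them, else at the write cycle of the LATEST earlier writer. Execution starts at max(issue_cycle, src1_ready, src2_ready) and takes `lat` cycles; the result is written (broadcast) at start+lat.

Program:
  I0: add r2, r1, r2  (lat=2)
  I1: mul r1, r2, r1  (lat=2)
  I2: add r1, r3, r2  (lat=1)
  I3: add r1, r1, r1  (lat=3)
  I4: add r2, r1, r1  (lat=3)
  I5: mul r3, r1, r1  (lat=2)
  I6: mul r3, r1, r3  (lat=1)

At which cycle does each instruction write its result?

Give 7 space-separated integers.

Answer: 3 5 4 7 10 9 10

Derivation:
I0 add r2: issue@1 deps=(None,None) exec_start@1 write@3
I1 mul r1: issue@2 deps=(0,None) exec_start@3 write@5
I2 add r1: issue@3 deps=(None,0) exec_start@3 write@4
I3 add r1: issue@4 deps=(2,2) exec_start@4 write@7
I4 add r2: issue@5 deps=(3,3) exec_start@7 write@10
I5 mul r3: issue@6 deps=(3,3) exec_start@7 write@9
I6 mul r3: issue@7 deps=(3,5) exec_start@9 write@10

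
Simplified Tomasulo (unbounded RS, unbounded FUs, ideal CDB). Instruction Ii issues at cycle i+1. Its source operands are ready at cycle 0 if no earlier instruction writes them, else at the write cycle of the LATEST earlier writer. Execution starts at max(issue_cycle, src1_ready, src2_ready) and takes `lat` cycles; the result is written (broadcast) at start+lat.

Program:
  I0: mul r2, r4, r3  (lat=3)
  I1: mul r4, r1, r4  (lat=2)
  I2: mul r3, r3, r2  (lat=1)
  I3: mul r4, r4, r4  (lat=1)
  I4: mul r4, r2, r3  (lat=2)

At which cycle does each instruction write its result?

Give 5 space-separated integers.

Answer: 4 4 5 5 7

Derivation:
I0 mul r2: issue@1 deps=(None,None) exec_start@1 write@4
I1 mul r4: issue@2 deps=(None,None) exec_start@2 write@4
I2 mul r3: issue@3 deps=(None,0) exec_start@4 write@5
I3 mul r4: issue@4 deps=(1,1) exec_start@4 write@5
I4 mul r4: issue@5 deps=(0,2) exec_start@5 write@7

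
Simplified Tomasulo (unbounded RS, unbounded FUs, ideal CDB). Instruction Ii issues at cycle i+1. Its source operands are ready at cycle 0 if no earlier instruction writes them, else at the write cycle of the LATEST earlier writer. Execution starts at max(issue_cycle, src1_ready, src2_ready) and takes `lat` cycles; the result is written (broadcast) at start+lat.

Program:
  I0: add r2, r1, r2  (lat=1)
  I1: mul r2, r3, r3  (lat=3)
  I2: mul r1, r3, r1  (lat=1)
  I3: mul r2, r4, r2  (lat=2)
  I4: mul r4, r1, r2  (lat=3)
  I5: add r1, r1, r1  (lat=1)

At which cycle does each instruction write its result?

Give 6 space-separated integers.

I0 add r2: issue@1 deps=(None,None) exec_start@1 write@2
I1 mul r2: issue@2 deps=(None,None) exec_start@2 write@5
I2 mul r1: issue@3 deps=(None,None) exec_start@3 write@4
I3 mul r2: issue@4 deps=(None,1) exec_start@5 write@7
I4 mul r4: issue@5 deps=(2,3) exec_start@7 write@10
I5 add r1: issue@6 deps=(2,2) exec_start@6 write@7

Answer: 2 5 4 7 10 7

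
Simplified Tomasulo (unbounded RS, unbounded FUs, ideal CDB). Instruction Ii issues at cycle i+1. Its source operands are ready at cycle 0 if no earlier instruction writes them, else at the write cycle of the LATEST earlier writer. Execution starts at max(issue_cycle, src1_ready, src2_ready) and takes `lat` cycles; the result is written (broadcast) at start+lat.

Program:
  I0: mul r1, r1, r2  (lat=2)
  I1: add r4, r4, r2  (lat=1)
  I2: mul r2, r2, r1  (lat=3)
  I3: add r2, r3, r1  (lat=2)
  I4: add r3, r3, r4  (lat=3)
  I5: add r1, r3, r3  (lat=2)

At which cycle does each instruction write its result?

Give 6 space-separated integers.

I0 mul r1: issue@1 deps=(None,None) exec_start@1 write@3
I1 add r4: issue@2 deps=(None,None) exec_start@2 write@3
I2 mul r2: issue@3 deps=(None,0) exec_start@3 write@6
I3 add r2: issue@4 deps=(None,0) exec_start@4 write@6
I4 add r3: issue@5 deps=(None,1) exec_start@5 write@8
I5 add r1: issue@6 deps=(4,4) exec_start@8 write@10

Answer: 3 3 6 6 8 10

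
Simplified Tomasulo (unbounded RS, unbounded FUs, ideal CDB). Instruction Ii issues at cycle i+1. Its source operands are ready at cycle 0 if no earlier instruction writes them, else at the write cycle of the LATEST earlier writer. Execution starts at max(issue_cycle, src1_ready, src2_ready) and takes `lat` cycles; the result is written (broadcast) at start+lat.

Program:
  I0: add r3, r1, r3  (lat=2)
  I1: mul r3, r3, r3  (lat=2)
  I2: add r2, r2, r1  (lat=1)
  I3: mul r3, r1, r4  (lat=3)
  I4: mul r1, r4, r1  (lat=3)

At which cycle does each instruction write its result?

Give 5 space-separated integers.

I0 add r3: issue@1 deps=(None,None) exec_start@1 write@3
I1 mul r3: issue@2 deps=(0,0) exec_start@3 write@5
I2 add r2: issue@3 deps=(None,None) exec_start@3 write@4
I3 mul r3: issue@4 deps=(None,None) exec_start@4 write@7
I4 mul r1: issue@5 deps=(None,None) exec_start@5 write@8

Answer: 3 5 4 7 8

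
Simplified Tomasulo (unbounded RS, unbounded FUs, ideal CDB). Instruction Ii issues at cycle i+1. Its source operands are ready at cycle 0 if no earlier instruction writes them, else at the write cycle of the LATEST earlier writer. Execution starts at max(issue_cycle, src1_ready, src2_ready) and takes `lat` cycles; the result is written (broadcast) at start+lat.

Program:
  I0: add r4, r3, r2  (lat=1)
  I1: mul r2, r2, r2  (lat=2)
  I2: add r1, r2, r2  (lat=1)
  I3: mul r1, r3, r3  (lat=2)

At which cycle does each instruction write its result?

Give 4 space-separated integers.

I0 add r4: issue@1 deps=(None,None) exec_start@1 write@2
I1 mul r2: issue@2 deps=(None,None) exec_start@2 write@4
I2 add r1: issue@3 deps=(1,1) exec_start@4 write@5
I3 mul r1: issue@4 deps=(None,None) exec_start@4 write@6

Answer: 2 4 5 6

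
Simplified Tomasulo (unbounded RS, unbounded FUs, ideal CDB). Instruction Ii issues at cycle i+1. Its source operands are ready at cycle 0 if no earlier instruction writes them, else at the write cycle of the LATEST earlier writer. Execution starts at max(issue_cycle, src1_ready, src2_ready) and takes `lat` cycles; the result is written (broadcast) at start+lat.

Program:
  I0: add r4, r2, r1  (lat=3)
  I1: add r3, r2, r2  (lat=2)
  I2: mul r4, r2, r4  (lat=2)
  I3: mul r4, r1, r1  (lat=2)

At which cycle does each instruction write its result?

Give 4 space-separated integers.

I0 add r4: issue@1 deps=(None,None) exec_start@1 write@4
I1 add r3: issue@2 deps=(None,None) exec_start@2 write@4
I2 mul r4: issue@3 deps=(None,0) exec_start@4 write@6
I3 mul r4: issue@4 deps=(None,None) exec_start@4 write@6

Answer: 4 4 6 6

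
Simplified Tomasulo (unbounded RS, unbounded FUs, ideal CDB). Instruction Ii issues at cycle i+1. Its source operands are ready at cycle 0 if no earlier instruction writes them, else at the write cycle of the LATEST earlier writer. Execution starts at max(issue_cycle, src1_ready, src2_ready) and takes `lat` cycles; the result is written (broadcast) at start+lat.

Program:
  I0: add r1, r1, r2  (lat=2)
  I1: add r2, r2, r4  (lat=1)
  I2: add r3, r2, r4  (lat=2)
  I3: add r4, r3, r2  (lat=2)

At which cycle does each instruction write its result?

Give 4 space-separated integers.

Answer: 3 3 5 7

Derivation:
I0 add r1: issue@1 deps=(None,None) exec_start@1 write@3
I1 add r2: issue@2 deps=(None,None) exec_start@2 write@3
I2 add r3: issue@3 deps=(1,None) exec_start@3 write@5
I3 add r4: issue@4 deps=(2,1) exec_start@5 write@7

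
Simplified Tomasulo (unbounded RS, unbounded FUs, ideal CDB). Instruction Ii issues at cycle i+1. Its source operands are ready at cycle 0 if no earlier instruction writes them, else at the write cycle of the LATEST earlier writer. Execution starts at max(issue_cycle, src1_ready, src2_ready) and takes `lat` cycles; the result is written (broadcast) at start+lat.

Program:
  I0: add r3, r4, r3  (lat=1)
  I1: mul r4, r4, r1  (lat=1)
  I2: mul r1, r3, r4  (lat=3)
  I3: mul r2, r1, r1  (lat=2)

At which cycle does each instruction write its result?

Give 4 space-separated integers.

I0 add r3: issue@1 deps=(None,None) exec_start@1 write@2
I1 mul r4: issue@2 deps=(None,None) exec_start@2 write@3
I2 mul r1: issue@3 deps=(0,1) exec_start@3 write@6
I3 mul r2: issue@4 deps=(2,2) exec_start@6 write@8

Answer: 2 3 6 8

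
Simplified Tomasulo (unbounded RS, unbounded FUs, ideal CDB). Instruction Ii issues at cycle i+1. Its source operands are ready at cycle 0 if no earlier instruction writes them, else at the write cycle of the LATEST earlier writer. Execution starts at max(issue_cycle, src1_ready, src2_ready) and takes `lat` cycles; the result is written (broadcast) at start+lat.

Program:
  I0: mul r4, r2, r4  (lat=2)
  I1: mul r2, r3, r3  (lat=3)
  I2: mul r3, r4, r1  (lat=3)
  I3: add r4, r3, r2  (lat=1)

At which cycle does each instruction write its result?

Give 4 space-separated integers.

Answer: 3 5 6 7

Derivation:
I0 mul r4: issue@1 deps=(None,None) exec_start@1 write@3
I1 mul r2: issue@2 deps=(None,None) exec_start@2 write@5
I2 mul r3: issue@3 deps=(0,None) exec_start@3 write@6
I3 add r4: issue@4 deps=(2,1) exec_start@6 write@7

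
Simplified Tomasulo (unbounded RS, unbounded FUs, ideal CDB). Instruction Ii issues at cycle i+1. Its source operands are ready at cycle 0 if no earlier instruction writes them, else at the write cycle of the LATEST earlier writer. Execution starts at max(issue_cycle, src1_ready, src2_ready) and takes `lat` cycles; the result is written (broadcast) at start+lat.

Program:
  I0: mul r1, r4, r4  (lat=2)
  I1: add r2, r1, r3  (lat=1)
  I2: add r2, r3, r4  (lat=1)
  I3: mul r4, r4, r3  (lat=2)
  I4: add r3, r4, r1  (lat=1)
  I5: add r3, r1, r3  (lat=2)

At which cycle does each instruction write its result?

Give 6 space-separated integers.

Answer: 3 4 4 6 7 9

Derivation:
I0 mul r1: issue@1 deps=(None,None) exec_start@1 write@3
I1 add r2: issue@2 deps=(0,None) exec_start@3 write@4
I2 add r2: issue@3 deps=(None,None) exec_start@3 write@4
I3 mul r4: issue@4 deps=(None,None) exec_start@4 write@6
I4 add r3: issue@5 deps=(3,0) exec_start@6 write@7
I5 add r3: issue@6 deps=(0,4) exec_start@7 write@9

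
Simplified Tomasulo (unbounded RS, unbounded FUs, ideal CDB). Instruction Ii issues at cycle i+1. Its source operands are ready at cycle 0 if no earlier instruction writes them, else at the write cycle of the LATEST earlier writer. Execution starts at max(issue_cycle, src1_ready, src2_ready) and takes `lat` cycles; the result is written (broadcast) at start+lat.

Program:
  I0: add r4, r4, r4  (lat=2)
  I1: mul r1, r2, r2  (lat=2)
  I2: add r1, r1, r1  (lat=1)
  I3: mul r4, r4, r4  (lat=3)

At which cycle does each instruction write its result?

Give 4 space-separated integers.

I0 add r4: issue@1 deps=(None,None) exec_start@1 write@3
I1 mul r1: issue@2 deps=(None,None) exec_start@2 write@4
I2 add r1: issue@3 deps=(1,1) exec_start@4 write@5
I3 mul r4: issue@4 deps=(0,0) exec_start@4 write@7

Answer: 3 4 5 7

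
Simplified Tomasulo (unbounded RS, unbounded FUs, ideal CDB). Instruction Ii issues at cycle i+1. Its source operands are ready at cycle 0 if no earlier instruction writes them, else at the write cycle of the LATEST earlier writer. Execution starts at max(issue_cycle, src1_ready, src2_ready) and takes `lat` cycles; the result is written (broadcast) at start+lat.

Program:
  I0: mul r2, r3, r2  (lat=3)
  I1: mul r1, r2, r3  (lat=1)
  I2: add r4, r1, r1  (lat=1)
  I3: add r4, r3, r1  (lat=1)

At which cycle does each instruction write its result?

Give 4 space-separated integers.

I0 mul r2: issue@1 deps=(None,None) exec_start@1 write@4
I1 mul r1: issue@2 deps=(0,None) exec_start@4 write@5
I2 add r4: issue@3 deps=(1,1) exec_start@5 write@6
I3 add r4: issue@4 deps=(None,1) exec_start@5 write@6

Answer: 4 5 6 6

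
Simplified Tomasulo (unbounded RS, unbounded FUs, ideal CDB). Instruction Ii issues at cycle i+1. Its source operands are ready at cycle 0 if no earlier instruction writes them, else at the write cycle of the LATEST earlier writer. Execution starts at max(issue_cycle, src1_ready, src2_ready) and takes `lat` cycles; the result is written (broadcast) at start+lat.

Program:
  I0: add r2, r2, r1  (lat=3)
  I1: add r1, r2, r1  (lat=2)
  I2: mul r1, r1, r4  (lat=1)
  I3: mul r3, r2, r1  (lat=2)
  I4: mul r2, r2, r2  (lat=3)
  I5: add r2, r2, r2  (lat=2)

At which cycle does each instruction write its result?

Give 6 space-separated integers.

Answer: 4 6 7 9 8 10

Derivation:
I0 add r2: issue@1 deps=(None,None) exec_start@1 write@4
I1 add r1: issue@2 deps=(0,None) exec_start@4 write@6
I2 mul r1: issue@3 deps=(1,None) exec_start@6 write@7
I3 mul r3: issue@4 deps=(0,2) exec_start@7 write@9
I4 mul r2: issue@5 deps=(0,0) exec_start@5 write@8
I5 add r2: issue@6 deps=(4,4) exec_start@8 write@10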